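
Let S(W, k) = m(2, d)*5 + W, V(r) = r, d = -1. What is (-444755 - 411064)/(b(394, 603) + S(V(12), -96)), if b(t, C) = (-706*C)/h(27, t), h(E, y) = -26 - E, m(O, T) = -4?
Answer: -45358407/425294 ≈ -106.65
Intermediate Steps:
S(W, k) = -20 + W (S(W, k) = -4*5 + W = -20 + W)
b(t, C) = 706*C/53 (b(t, C) = (-706*C)/(-26 - 1*27) = (-706*C)/(-26 - 27) = -706*C/(-53) = -706*C*(-1/53) = 706*C/53)
(-444755 - 411064)/(b(394, 603) + S(V(12), -96)) = (-444755 - 411064)/((706/53)*603 + (-20 + 12)) = -855819/(425718/53 - 8) = -855819/425294/53 = -855819*53/425294 = -45358407/425294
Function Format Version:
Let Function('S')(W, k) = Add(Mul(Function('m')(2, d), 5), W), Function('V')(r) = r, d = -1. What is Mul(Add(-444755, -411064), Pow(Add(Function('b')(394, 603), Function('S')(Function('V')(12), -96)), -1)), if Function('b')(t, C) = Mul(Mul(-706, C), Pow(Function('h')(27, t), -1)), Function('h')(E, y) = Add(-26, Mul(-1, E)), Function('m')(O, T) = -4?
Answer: Rational(-45358407, 425294) ≈ -106.65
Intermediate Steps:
Function('S')(W, k) = Add(-20, W) (Function('S')(W, k) = Add(Mul(-4, 5), W) = Add(-20, W))
Function('b')(t, C) = Mul(Rational(706, 53), C) (Function('b')(t, C) = Mul(Mul(-706, C), Pow(Add(-26, Mul(-1, 27)), -1)) = Mul(Mul(-706, C), Pow(Add(-26, -27), -1)) = Mul(Mul(-706, C), Pow(-53, -1)) = Mul(Mul(-706, C), Rational(-1, 53)) = Mul(Rational(706, 53), C))
Mul(Add(-444755, -411064), Pow(Add(Function('b')(394, 603), Function('S')(Function('V')(12), -96)), -1)) = Mul(Add(-444755, -411064), Pow(Add(Mul(Rational(706, 53), 603), Add(-20, 12)), -1)) = Mul(-855819, Pow(Add(Rational(425718, 53), -8), -1)) = Mul(-855819, Pow(Rational(425294, 53), -1)) = Mul(-855819, Rational(53, 425294)) = Rational(-45358407, 425294)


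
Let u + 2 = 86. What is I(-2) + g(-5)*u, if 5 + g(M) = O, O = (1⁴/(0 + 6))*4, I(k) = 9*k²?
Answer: -328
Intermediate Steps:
u = 84 (u = -2 + 86 = 84)
O = ⅔ (O = (1/6)*4 = ((⅙)*1)*4 = (⅙)*4 = ⅔ ≈ 0.66667)
g(M) = -13/3 (g(M) = -5 + ⅔ = -13/3)
I(-2) + g(-5)*u = 9*(-2)² - 13/3*84 = 9*4 - 364 = 36 - 364 = -328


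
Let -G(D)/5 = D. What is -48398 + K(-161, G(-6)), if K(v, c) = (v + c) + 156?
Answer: -48373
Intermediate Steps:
G(D) = -5*D
K(v, c) = 156 + c + v (K(v, c) = (c + v) + 156 = 156 + c + v)
-48398 + K(-161, G(-6)) = -48398 + (156 - 5*(-6) - 161) = -48398 + (156 + 30 - 161) = -48398 + 25 = -48373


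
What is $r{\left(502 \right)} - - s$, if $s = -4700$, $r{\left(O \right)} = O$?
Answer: $-4198$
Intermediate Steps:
$r{\left(502 \right)} - - s = 502 - \left(-1\right) \left(-4700\right) = 502 - 4700 = -4198$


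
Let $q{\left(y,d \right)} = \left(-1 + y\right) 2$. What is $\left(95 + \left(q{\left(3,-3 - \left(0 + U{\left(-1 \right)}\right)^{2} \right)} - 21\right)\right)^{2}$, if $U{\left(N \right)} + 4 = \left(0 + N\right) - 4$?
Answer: $6084$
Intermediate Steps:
$U{\left(N \right)} = -8 + N$ ($U{\left(N \right)} = -4 + \left(\left(0 + N\right) - 4\right) = -4 + \left(N - 4\right) = -4 + \left(-4 + N\right) = -8 + N$)
$q{\left(y,d \right)} = -2 + 2 y$
$\left(95 + \left(q{\left(3,-3 - \left(0 + U{\left(-1 \right)}\right)^{2} \right)} - 21\right)\right)^{2} = \left(95 + \left(\left(-2 + 2 \cdot 3\right) - 21\right)\right)^{2} = \left(95 + \left(\left(-2 + 6\right) - 21\right)\right)^{2} = \left(95 + \left(4 - 21\right)\right)^{2} = \left(95 - 17\right)^{2} = 78^{2} = 6084$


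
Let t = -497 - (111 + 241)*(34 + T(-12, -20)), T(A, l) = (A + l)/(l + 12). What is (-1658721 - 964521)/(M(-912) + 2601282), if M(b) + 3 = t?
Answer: -1311621/1293703 ≈ -1.0138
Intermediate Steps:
T(A, l) = (A + l)/(12 + l)
t = -13873 (t = -497 - (111 + 241)*(34 + (-12 - 20)/(12 - 20)) = -497 - 352*(34 - 32/(-8)) = -497 - 352*(34 - 1/8*(-32)) = -497 - 352*(34 + 4) = -497 - 352*38 = -497 - 1*13376 = -497 - 13376 = -13873)
M(b) = -13876 (M(b) = -3 - 13873 = -13876)
(-1658721 - 964521)/(M(-912) + 2601282) = (-1658721 - 964521)/(-13876 + 2601282) = -2623242/2587406 = -2623242*1/2587406 = -1311621/1293703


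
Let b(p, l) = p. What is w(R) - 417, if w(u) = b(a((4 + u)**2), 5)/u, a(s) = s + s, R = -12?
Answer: -1283/3 ≈ -427.67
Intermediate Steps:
a(s) = 2*s
w(u) = 2*(4 + u)**2/u (w(u) = (2*(4 + u)**2)/u = 2*(4 + u)**2/u)
w(R) - 417 = 2*(4 - 12)**2/(-12) - 417 = 2*(-1/12)*(-8)**2 - 417 = 2*(-1/12)*64 - 417 = -32/3 - 417 = -1283/3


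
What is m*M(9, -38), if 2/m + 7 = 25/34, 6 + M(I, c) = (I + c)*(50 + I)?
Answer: 116756/213 ≈ 548.15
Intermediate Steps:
M(I, c) = -6 + (50 + I)*(I + c) (M(I, c) = -6 + (I + c)*(50 + I) = -6 + (50 + I)*(I + c))
m = -68/213 (m = 2/(-7 + 25/34) = 2/(-213/34) = 2*(-34/213) = -68/213 ≈ -0.31925)
m*M(9, -38) = -68*(-6 + 9² + 50*9 + 50*(-38) + 9*(-38))/213 = -68*(-6 + 81 + 450 - 1900 - 342)/213 = -68/213*(-1717) = 116756/213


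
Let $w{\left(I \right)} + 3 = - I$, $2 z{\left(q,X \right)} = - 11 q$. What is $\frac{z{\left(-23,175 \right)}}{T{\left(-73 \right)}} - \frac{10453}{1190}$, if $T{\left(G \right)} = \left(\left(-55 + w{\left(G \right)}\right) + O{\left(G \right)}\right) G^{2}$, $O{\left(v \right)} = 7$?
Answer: $- \frac{111394389}{12683020} \approx -8.783$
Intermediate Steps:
$z{\left(q,X \right)} = - \frac{11 q}{2}$ ($z{\left(q,X \right)} = \frac{\left(-11\right) q}{2} = - \frac{11 q}{2}$)
$w{\left(I \right)} = -3 - I$
$T{\left(G \right)} = G^{2} \left(-51 - G\right)$ ($T{\left(G \right)} = \left(\left(-55 - \left(3 + G\right)\right) + 7\right) G^{2} = \left(\left(-58 - G\right) + 7\right) G^{2} = \left(-51 - G\right) G^{2} = G^{2} \left(-51 - G\right)$)
$\frac{z{\left(-23,175 \right)}}{T{\left(-73 \right)}} - \frac{10453}{1190} = \frac{\left(- \frac{11}{2}\right) \left(-23\right)}{\left(-73\right)^{2} \left(-51 - -73\right)} - \frac{10453}{1190} = \frac{253}{2 \cdot 5329 \left(-51 + 73\right)} - \frac{10453}{1190} = \frac{253}{2 \cdot 5329 \cdot 22} - \frac{10453}{1190} = \frac{253}{2 \cdot 117238} - \frac{10453}{1190} = \frac{253}{2} \cdot \frac{1}{117238} - \frac{10453}{1190} = \frac{23}{21316} - \frac{10453}{1190} = - \frac{111394389}{12683020}$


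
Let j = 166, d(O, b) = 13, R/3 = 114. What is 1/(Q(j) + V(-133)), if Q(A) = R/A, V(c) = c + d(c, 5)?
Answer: -83/9789 ≈ -0.0084789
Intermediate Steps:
R = 342 (R = 3*114 = 342)
V(c) = 13 + c (V(c) = c + 13 = 13 + c)
Q(A) = 342/A
1/(Q(j) + V(-133)) = 1/(342/166 + (13 - 133)) = 1/(342*(1/166) - 120) = 1/(171/83 - 120) = 1/(-9789/83) = -83/9789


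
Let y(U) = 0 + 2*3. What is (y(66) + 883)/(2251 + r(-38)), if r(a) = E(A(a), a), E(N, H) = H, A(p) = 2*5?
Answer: 889/2213 ≈ 0.40172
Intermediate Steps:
A(p) = 10
y(U) = 6 (y(U) = 0 + 6 = 6)
r(a) = a
(y(66) + 883)/(2251 + r(-38)) = (6 + 883)/(2251 - 38) = 889/2213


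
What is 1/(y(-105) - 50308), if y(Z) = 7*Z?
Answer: -1/51043 ≈ -1.9591e-5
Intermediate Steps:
1/(y(-105) - 50308) = 1/(7*(-105) - 50308) = 1/(-735 - 50308) = 1/(-51043) = -1/51043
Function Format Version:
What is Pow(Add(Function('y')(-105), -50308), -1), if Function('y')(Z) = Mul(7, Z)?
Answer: Rational(-1, 51043) ≈ -1.9591e-5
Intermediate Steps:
Pow(Add(Function('y')(-105), -50308), -1) = Pow(Add(Mul(7, -105), -50308), -1) = Pow(Add(-735, -50308), -1) = Pow(-51043, -1) = Rational(-1, 51043)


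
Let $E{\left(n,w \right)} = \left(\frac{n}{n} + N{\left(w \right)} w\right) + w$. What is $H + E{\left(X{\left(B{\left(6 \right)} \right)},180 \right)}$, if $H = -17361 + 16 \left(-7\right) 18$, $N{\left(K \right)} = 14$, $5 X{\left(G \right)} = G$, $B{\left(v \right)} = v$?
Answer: $-16676$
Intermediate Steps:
$X{\left(G \right)} = \frac{G}{5}$
$E{\left(n,w \right)} = 1 + 15 w$ ($E{\left(n,w \right)} = \left(\frac{n}{n} + 14 w\right) + w = \left(1 + 14 w\right) + w = 1 + 15 w$)
$H = -19377$ ($H = -17361 - 2016 = -19377$)
$H + E{\left(X{\left(B{\left(6 \right)} \right)},180 \right)} = -19377 + \left(1 + 15 \cdot 180\right) = -19377 + \left(1 + 2700\right) = -19377 + 2701 = -16676$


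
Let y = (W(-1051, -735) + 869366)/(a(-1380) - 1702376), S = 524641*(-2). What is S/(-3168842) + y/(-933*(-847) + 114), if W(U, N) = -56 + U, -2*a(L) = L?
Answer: 100802305749295993/304424552139154170 ≈ 0.33112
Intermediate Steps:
a(L) = -L/2
S = -1049282
y = -124037/243098 (y = ((-56 - 1051) + 869366)/(-1/2*(-1380) - 1702376) = (-1107 + 869366)/(690 - 1702376) = 868259/(-1701686) = 868259*(-1/1701686) = -124037/243098 ≈ -0.51023)
S/(-3168842) + y/(-933*(-847) + 114) = -1049282/(-3168842) - 124037/(243098*(-933*(-847) + 114)) = -1049282*(-1/3168842) - 124037/(243098*(790251 + 114)) = 524641/1584421 - 124037/243098/790365 = 524641/1584421 - 124037/243098*1/790365 = 524641/1584421 - 124037/192136150770 = 100802305749295993/304424552139154170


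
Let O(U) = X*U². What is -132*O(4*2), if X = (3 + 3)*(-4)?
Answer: 202752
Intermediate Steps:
X = -24 (X = 6*(-4) = -24)
O(U) = -24*U²
-132*O(4*2) = -(-3168)*(4*2)² = -(-3168)*8² = -(-3168)*64 = -132*(-1536) = 202752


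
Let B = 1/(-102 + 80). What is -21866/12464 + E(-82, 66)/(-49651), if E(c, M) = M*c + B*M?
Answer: -12416783/7546952 ≈ -1.6453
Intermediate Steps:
B = -1/22 (B = 1/(-22) = -1/22 ≈ -0.045455)
E(c, M) = -M/22 + M*c (E(c, M) = M*c - M/22 = -M/22 + M*c)
-21866/12464 + E(-82, 66)/(-49651) = -21866/12464 + (66*(-1/22 - 82))/(-49651) = -21866*1/12464 + (66*(-1805/22))*(-1/49651) = -10933/6232 - 5415*(-1/49651) = -10933/6232 + 5415/49651 = -12416783/7546952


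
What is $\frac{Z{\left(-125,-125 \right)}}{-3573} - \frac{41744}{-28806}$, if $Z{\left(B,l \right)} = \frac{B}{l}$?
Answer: $\frac{24853751}{17153973} \approx 1.4489$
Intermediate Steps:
$\frac{Z{\left(-125,-125 \right)}}{-3573} - \frac{41744}{-28806} = \frac{\left(-125\right) \frac{1}{-125}}{-3573} - \frac{41744}{-28806} = \left(-125\right) \left(- \frac{1}{125}\right) \left(- \frac{1}{3573}\right) - - \frac{20872}{14403} = 1 \left(- \frac{1}{3573}\right) + \frac{20872}{14403} = - \frac{1}{3573} + \frac{20872}{14403} = \frac{24853751}{17153973}$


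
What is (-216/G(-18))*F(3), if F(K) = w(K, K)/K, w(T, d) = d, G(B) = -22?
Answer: 108/11 ≈ 9.8182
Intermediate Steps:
F(K) = 1 (F(K) = K/K = 1)
(-216/G(-18))*F(3) = -216/(-22)*1 = -216*(-1/22)*1 = (108/11)*1 = 108/11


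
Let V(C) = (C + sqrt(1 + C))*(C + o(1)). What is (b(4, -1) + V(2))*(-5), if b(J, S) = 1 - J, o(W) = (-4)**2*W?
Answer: -165 - 90*sqrt(3) ≈ -320.88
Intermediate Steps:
o(W) = 16*W
V(C) = (16 + C)*(C + sqrt(1 + C)) (V(C) = (C + sqrt(1 + C))*(C + 16*1) = (C + sqrt(1 + C))*(C + 16) = (C + sqrt(1 + C))*(16 + C) = (16 + C)*(C + sqrt(1 + C)))
(b(4, -1) + V(2))*(-5) = ((1 - 1*4) + (2**2 + 16*2 + 16*sqrt(1 + 2) + 2*sqrt(1 + 2)))*(-5) = ((1 - 4) + (4 + 32 + 16*sqrt(3) + 2*sqrt(3)))*(-5) = (-3 + (36 + 18*sqrt(3)))*(-5) = (33 + 18*sqrt(3))*(-5) = -165 - 90*sqrt(3)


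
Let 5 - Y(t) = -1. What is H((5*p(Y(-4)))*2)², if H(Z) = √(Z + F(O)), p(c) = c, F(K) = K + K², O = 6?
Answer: 102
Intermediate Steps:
Y(t) = 6 (Y(t) = 5 - 1*(-1) = 5 + 1 = 6)
H(Z) = √(42 + Z) (H(Z) = √(Z + 6*(1 + 6)) = √(Z + 6*7) = √(Z + 42) = √(42 + Z))
H((5*p(Y(-4)))*2)² = (√(42 + (5*6)*2))² = (√(42 + 30*2))² = (√(42 + 60))² = (√102)² = 102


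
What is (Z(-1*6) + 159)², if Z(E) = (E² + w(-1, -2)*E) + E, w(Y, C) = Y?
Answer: 38025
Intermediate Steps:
Z(E) = E² (Z(E) = (E² - E) + E = E²)
(Z(-1*6) + 159)² = ((-1*6)² + 159)² = ((-6)² + 159)² = (36 + 159)² = 195² = 38025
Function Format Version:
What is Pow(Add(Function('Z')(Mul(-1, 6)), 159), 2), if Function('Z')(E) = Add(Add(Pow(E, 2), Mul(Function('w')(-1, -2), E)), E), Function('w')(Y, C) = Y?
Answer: 38025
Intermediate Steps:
Function('Z')(E) = Pow(E, 2) (Function('Z')(E) = Add(Add(Pow(E, 2), Mul(-1, E)), E) = Pow(E, 2))
Pow(Add(Function('Z')(Mul(-1, 6)), 159), 2) = Pow(Add(Pow(Mul(-1, 6), 2), 159), 2) = Pow(Add(Pow(-6, 2), 159), 2) = Pow(Add(36, 159), 2) = Pow(195, 2) = 38025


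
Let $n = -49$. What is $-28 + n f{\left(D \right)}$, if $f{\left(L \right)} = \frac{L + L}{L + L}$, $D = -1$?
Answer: $-77$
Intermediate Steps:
$f{\left(L \right)} = 1$ ($f{\left(L \right)} = \frac{2 L}{2 L} = 2 L \frac{1}{2 L} = 1$)
$-28 + n f{\left(D \right)} = -28 - 49 = -77$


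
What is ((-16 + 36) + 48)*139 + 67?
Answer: 9519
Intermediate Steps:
((-16 + 36) + 48)*139 + 67 = (20 + 48)*139 + 67 = 68*139 + 67 = 9452 + 67 = 9519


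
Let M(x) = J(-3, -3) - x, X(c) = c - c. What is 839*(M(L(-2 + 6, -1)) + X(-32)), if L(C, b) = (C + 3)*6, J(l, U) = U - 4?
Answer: -41111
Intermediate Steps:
J(l, U) = -4 + U
L(C, b) = 18 + 6*C (L(C, b) = (3 + C)*6 = 18 + 6*C)
X(c) = 0
M(x) = -7 - x (M(x) = (-4 - 3) - x = -7 - x)
839*(M(L(-2 + 6, -1)) + X(-32)) = 839*((-7 - (18 + 6*(-2 + 6))) + 0) = 839*((-7 - (18 + 6*4)) + 0) = 839*((-7 - (18 + 24)) + 0) = 839*((-7 - 1*42) + 0) = 839*((-7 - 42) + 0) = 839*(-49 + 0) = 839*(-49) = -41111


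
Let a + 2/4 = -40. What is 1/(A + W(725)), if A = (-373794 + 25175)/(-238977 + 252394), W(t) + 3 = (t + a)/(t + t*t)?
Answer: -14124075900/409345081127 ≈ -0.034504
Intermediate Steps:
a = -81/2 (a = -1/2 - 40 = -81/2 ≈ -40.500)
W(t) = -3 + (-81/2 + t)/(t + t**2) (W(t) = -3 + (t - 81/2)/(t + t*t) = -3 + (-81/2 + t)/(t + t**2))
A = -348619/13417 ≈ -25.983
1/(A + W(725)) = 1/(-348619/13417 + (1/2)*(-81 - 6*725**2 - 4*725)/(725*(1 + 725))) = 1/(-348619/13417 + (1/2)*(1/725)*(-81 - 6*525625 - 2900)/726) = 1/(-348619/13417 + (1/2)*(1/725)*(1/726)*(-81 - 3153750 - 2900)) = 1/(-348619/13417 + (1/2)*(1/725)*(1/726)*(-3156731)) = 1/(-348619/13417 - 3156731/1052700) = 1/(-409345081127/14124075900) = -14124075900/409345081127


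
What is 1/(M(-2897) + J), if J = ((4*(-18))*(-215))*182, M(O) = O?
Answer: 1/2814463 ≈ 3.5531e-7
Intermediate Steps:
J = 2817360 (J = -72*(-215)*182 = 15480*182 = 2817360)
1/(M(-2897) + J) = 1/(-2897 + 2817360) = 1/2814463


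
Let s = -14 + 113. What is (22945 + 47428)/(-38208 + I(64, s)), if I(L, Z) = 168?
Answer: -70373/38040 ≈ -1.8500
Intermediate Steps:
s = 99
(22945 + 47428)/(-38208 + I(64, s)) = (22945 + 47428)/(-38208 + 168) = 70373/(-38040) = 70373*(-1/38040) = -70373/38040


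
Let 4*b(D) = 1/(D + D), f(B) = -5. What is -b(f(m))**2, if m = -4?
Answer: -1/1600 ≈ -0.00062500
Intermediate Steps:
b(D) = 1/(8*D) (b(D) = 1/(4*(D + D)) = 1/(4*((2*D))) = (1/(2*D))/4 = 1/(8*D))
-b(f(m))**2 = -((1/8)/(-5))**2 = -((1/8)*(-1/5))**2 = -(-1/40)**2 = -1*1/1600 = -1/1600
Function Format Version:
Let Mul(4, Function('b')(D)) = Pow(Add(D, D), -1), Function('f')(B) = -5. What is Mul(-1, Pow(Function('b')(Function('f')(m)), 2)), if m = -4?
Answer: Rational(-1, 1600) ≈ -0.00062500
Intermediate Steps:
Function('b')(D) = Mul(Rational(1, 8), Pow(D, -1)) (Function('b')(D) = Mul(Rational(1, 4), Pow(Add(D, D), -1)) = Mul(Rational(1, 4), Pow(Mul(2, D), -1)) = Mul(Rational(1, 4), Mul(Rational(1, 2), Pow(D, -1))) = Mul(Rational(1, 8), Pow(D, -1)))
Mul(-1, Pow(Function('b')(Function('f')(m)), 2)) = Mul(-1, Pow(Mul(Rational(1, 8), Pow(-5, -1)), 2)) = Mul(-1, Pow(Mul(Rational(1, 8), Rational(-1, 5)), 2)) = Mul(-1, Pow(Rational(-1, 40), 2)) = Mul(-1, Rational(1, 1600)) = Rational(-1, 1600)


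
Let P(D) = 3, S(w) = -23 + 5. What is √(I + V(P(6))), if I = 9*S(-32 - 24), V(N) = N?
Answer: I*√159 ≈ 12.61*I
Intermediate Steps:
S(w) = -18
I = -162 (I = 9*(-18) = -162)
√(I + V(P(6))) = √(-162 + 3) = √(-159) = I*√159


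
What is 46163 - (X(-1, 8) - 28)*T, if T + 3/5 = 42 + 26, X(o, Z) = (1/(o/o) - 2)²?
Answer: 239914/5 ≈ 47983.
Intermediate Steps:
X(o, Z) = 1 (X(o, Z) = (1/1 - 2)² = (1 - 2)² = (-1)² = 1)
T = 337/5 (T = -⅗ + (42 + 26) = -⅗ + 68 = 337/5 ≈ 67.400)
46163 - (X(-1, 8) - 28)*T = 46163 - (1 - 28)*337/5 = 46163 - (-27)*337/5 = 46163 - 1*(-9099/5) = 46163 + 9099/5 = 239914/5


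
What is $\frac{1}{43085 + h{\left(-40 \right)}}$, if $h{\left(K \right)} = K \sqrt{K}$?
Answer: $\frac{8617}{371276245} + \frac{16 i \sqrt{10}}{371276245} \approx 2.3209 \cdot 10^{-5} + 1.3628 \cdot 10^{-7} i$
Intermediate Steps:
$h{\left(K \right)} = K^{\frac{3}{2}}$
$\frac{1}{43085 + h{\left(-40 \right)}} = \frac{1}{43085 + \left(-40\right)^{\frac{3}{2}}} = \frac{1}{43085 - 80 i \sqrt{10}}$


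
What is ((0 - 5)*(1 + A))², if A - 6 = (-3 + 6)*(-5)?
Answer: 1600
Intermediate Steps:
A = -9 (A = 6 + (-3 + 6)*(-5) = 6 + 3*(-5) = 6 - 15 = -9)
((0 - 5)*(1 + A))² = ((0 - 5)*(1 - 9))² = (-5*(-8))² = 40² = 1600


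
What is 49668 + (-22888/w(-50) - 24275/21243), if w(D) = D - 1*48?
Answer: 51941684293/1040907 ≈ 49900.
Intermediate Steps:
w(D) = -48 + D (w(D) = D - 48 = -48 + D)
49668 + (-22888/w(-50) - 24275/21243) = 49668 + (-22888/(-48 - 50) - 24275/21243) = 49668 + (-22888/(-98) - 24275*1/21243) = 49668 + (-22888*(-1/98) - 24275/21243) = 49668 + (11444/49 - 24275/21243) = 49668 + 241915417/1040907 = 51941684293/1040907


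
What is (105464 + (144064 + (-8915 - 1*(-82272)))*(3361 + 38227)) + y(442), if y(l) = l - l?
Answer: 9042210012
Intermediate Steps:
y(l) = 0
(105464 + (144064 + (-8915 - 1*(-82272)))*(3361 + 38227)) + y(442) = (105464 + (144064 + (-8915 - 1*(-82272)))*(3361 + 38227)) + 0 = (105464 + (144064 + (-8915 + 82272))*41588) + 0 = (105464 + (144064 + 73357)*41588) + 0 = (105464 + 217421*41588) + 0 = (105464 + 9042104548) + 0 = 9042210012 + 0 = 9042210012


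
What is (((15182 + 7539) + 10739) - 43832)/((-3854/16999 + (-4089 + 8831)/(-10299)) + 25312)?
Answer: -453963513693/1107829976527 ≈ -0.40978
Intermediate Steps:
(((15182 + 7539) + 10739) - 43832)/((-3854/16999 + (-4089 + 8831)/(-10299)) + 25312) = ((22721 + 10739) - 43832)/((-3854*1/16999 + 4742*(-1/10299)) + 25312) = (33460 - 43832)/((-3854/16999 - 4742/10299) + 25312) = -10372/(-120301604/175072701 + 25312) = -10372/4431319906108/175072701 = -10372*175072701/4431319906108 = -453963513693/1107829976527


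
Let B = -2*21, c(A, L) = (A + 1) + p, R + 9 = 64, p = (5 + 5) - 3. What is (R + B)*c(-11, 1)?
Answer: -39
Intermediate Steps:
p = 7 (p = 10 - 3 = 7)
R = 55 (R = -9 + 64 = 55)
c(A, L) = 8 + A (c(A, L) = (A + 1) + 7 = (1 + A) + 7 = 8 + A)
B = -42
(R + B)*c(-11, 1) = (55 - 42)*(8 - 11) = 13*(-3) = -39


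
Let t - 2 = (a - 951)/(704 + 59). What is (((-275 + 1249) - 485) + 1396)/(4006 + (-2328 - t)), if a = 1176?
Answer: 110635/98351 ≈ 1.1249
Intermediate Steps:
t = 1751/763 (t = 2 + (1176 - 951)/(704 + 59) = 2 + 225/763 = 1751/763 ≈ 2.2949)
(((-275 + 1249) - 485) + 1396)/(4006 + (-2328 - t)) = (((-275 + 1249) - 485) + 1396)/(4006 + (-2328 - 1*1751/763)) = ((974 - 485) + 1396)/(4006 + (-2328 - 1751/763)) = (489 + 1396)/(4006 - 1778015/763) = 1885/(1278563/763) = 1885*(763/1278563) = 110635/98351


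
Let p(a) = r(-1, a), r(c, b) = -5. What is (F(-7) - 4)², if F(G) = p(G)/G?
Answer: 529/49 ≈ 10.796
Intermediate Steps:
p(a) = -5
F(G) = -5/G
(F(-7) - 4)² = (-5/(-7) - 4)² = (-5*(-⅐) - 4)² = (5/7 - 4)² = (-23/7)² = 529/49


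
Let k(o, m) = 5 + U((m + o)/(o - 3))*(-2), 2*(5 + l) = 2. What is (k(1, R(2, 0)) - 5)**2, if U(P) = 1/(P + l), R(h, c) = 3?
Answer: 1/9 ≈ 0.11111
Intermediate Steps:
l = -4 (l = -5 + (1/2)*2 = -5 + 1 = -4)
U(P) = 1/(-4 + P) (U(P) = 1/(P - 4) = 1/(-4 + P))
k(o, m) = 5 - 2/(-4 + (m + o)/(-3 + o)) (k(o, m) = 5 - 2/(-4 + (m + o)/(o - 3)) = 5 - 2/(-4 + (m + o)/(-3 + o)))
(k(1, R(2, 0)) - 5)**2 = ((66 - 17*1 + 5*3)/(12 + 3 - 3*1) - 5)**2 = ((66 - 17 + 15)/(12 + 3 - 3) - 5)**2 = (64/12 - 5)**2 = ((1/12)*64 - 5)**2 = (16/3 - 5)**2 = (1/3)**2 = 1/9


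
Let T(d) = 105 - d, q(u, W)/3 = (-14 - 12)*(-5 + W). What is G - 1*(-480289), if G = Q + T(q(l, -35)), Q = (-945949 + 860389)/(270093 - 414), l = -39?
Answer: 42903563162/89893 ≈ 4.7727e+5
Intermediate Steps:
q(u, W) = 390 - 78*W (q(u, W) = 3*((-14 - 12)*(-5 + W)) = 3*(-26*(-5 + W)) = 3*(130 - 26*W) = 390 - 78*W)
Q = -28520/89893 (Q = -85560/269679 = -85560*1/269679 = -28520/89893 ≈ -0.31727)
G = -271055915/89893 (G = -28520/89893 + (105 - (390 - 78*(-35))) = -28520/89893 + (105 - (390 + 2730)) = -28520/89893 + (105 - 1*3120) = -28520/89893 + (105 - 3120) = -28520/89893 - 3015 = -271055915/89893 ≈ -3015.3)
G - 1*(-480289) = -271055915/89893 - 1*(-480289) = -271055915/89893 + 480289 = 42903563162/89893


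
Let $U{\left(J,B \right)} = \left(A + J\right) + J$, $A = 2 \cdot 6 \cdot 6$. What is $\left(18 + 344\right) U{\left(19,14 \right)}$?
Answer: $39820$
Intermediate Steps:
$A = 72$ ($A = 12 \cdot 6 = 72$)
$U{\left(J,B \right)} = 72 + 2 J$ ($U{\left(J,B \right)} = \left(72 + J\right) + J = 72 + 2 J$)
$\left(18 + 344\right) U{\left(19,14 \right)} = \left(18 + 344\right) \left(72 + 2 \cdot 19\right) = 362 \left(72 + 38\right) = 362 \cdot 110 = 39820$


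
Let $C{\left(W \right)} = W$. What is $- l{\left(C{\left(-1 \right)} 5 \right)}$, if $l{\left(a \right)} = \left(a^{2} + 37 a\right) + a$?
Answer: $165$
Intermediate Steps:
$l{\left(a \right)} = a^{2} + 38 a$
$- l{\left(C{\left(-1 \right)} 5 \right)} = - \left(-1\right) 5 \left(38 - 5\right) = - \left(-5\right) \left(38 - 5\right) = - \left(-5\right) 33 = \left(-1\right) \left(-165\right) = 165$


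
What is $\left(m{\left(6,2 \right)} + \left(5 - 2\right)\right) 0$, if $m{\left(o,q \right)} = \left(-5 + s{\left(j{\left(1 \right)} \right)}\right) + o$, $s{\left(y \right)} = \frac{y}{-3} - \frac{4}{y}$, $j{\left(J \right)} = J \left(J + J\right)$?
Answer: $0$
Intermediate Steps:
$j{\left(J \right)} = 2 J^{2}$ ($j{\left(J \right)} = J 2 J = 2 J^{2}$)
$s{\left(y \right)} = - \frac{4}{y} - \frac{y}{3}$ ($s{\left(y \right)} = y \left(- \frac{1}{3}\right) - \frac{4}{y} = - \frac{y}{3} - \frac{4}{y} = - \frac{4}{y} - \frac{y}{3}$)
$m{\left(o,q \right)} = - \frac{23}{3} + o$ ($m{\left(o,q \right)} = \left(-5 - \left(2 + \frac{1}{3} \cdot 2 \cdot 1^{2}\right)\right) + o = \left(-5 - \left(2 + \frac{1}{3} \cdot 2 \cdot 1\right)\right) + o = \left(-5 - \left(\frac{2}{3} + \frac{4}{2}\right)\right) + o = \left(-5 - \frac{8}{3}\right) + o = - \frac{23}{3} + o$)
$\left(m{\left(6,2 \right)} + \left(5 - 2\right)\right) 0 = \left(\left(- \frac{23}{3} + 6\right) + \left(5 - 2\right)\right) 0 = \left(- \frac{5}{3} + 3\right) 0 = \frac{4}{3} \cdot 0 = 0$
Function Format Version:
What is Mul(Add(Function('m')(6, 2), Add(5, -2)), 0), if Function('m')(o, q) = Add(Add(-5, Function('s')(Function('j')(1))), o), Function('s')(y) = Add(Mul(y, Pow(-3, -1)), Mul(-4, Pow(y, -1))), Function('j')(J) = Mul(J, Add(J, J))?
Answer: 0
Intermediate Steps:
Function('j')(J) = Mul(2, Pow(J, 2)) (Function('j')(J) = Mul(J, Mul(2, J)) = Mul(2, Pow(J, 2)))
Function('s')(y) = Add(Mul(-4, Pow(y, -1)), Mul(Rational(-1, 3), y)) (Function('s')(y) = Add(Mul(y, Rational(-1, 3)), Mul(-4, Pow(y, -1))) = Add(Mul(Rational(-1, 3), y), Mul(-4, Pow(y, -1))) = Add(Mul(-4, Pow(y, -1)), Mul(Rational(-1, 3), y)))
Function('m')(o, q) = Add(Rational(-23, 3), o) (Function('m')(o, q) = Add(Add(-5, Add(Mul(-4, Pow(Mul(2, Pow(1, 2)), -1)), Mul(Rational(-1, 3), Mul(2, Pow(1, 2))))), o) = Add(Add(-5, Add(Mul(-4, Pow(Mul(2, 1), -1)), Mul(Rational(-1, 3), Mul(2, 1)))), o) = Add(Add(-5, Add(Mul(-4, Pow(2, -1)), Mul(Rational(-1, 3), 2))), o) = Add(Add(-5, Add(Mul(-4, Rational(1, 2)), Rational(-2, 3))), o) = Add(Add(-5, Add(-2, Rational(-2, 3))), o) = Add(Add(-5, Rational(-8, 3)), o) = Add(Rational(-23, 3), o))
Mul(Add(Function('m')(6, 2), Add(5, -2)), 0) = Mul(Add(Add(Rational(-23, 3), 6), Add(5, -2)), 0) = Mul(Add(Rational(-5, 3), 3), 0) = Mul(Rational(4, 3), 0) = 0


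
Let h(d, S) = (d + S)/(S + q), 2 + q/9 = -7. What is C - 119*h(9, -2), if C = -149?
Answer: -11534/83 ≈ -138.96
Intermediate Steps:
q = -81 (q = -18 + 9*(-7) = -18 - 63 = -81)
h(d, S) = (S + d)/(-81 + S) (h(d, S) = (d + S)/(S - 81) = (S + d)/(-81 + S))
C - 119*h(9, -2) = -149 - 119*(-2 + 9)/(-81 - 2) = -149 - 119*7/(-83) = -149 - (-119)*7/83 = -149 - 119*(-7/83) = -149 + 833/83 = -11534/83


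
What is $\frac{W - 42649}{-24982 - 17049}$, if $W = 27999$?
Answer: $\frac{14650}{42031} \approx 0.34855$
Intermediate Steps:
$\frac{W - 42649}{-24982 - 17049} = \frac{27999 - 42649}{-24982 - 17049} = - \frac{14650}{-42031} = \left(-14650\right) \left(- \frac{1}{42031}\right) = \frac{14650}{42031}$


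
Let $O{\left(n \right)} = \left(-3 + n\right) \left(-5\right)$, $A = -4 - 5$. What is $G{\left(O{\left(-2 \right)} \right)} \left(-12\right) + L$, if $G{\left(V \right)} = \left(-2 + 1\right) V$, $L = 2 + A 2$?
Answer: $284$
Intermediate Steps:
$A = -9$ ($A = -4 - 5 = -9$)
$L = -16$ ($L = 2 - 18 = -16$)
$O{\left(n \right)} = 15 - 5 n$
$G{\left(V \right)} = - V$
$G{\left(O{\left(-2 \right)} \right)} \left(-12\right) + L = - (15 - -10) \left(-12\right) - 16 = - (15 + 10) \left(-12\right) - 16 = \left(-1\right) 25 \left(-12\right) - 16 = \left(-25\right) \left(-12\right) - 16 = 300 - 16 = 284$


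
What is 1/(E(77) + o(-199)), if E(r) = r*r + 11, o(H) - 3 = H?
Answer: 1/5744 ≈ 0.00017409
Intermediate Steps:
o(H) = 3 + H
E(r) = 11 + r² (E(r) = r² + 11 = 11 + r²)
1/(E(77) + o(-199)) = 1/((11 + 77²) + (3 - 199)) = 1/((11 + 5929) - 196) = 1/(5940 - 196) = 1/5744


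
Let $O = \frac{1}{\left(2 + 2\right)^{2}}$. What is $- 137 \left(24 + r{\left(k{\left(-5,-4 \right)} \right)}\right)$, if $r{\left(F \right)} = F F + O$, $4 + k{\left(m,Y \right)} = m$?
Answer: $- \frac{230297}{16} \approx -14394.0$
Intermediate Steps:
$O = \frac{1}{16}$ ($O = \frac{1}{4^{2}} = \frac{1}{16} \approx 0.0625$)
$k{\left(m,Y \right)} = -4 + m$
$r{\left(F \right)} = \frac{1}{16} + F^{2}$ ($r{\left(F \right)} = F F + \frac{1}{16} = F^{2} + \frac{1}{16} = \frac{1}{16} + F^{2}$)
$- 137 \left(24 + r{\left(k{\left(-5,-4 \right)} \right)}\right) = - 137 \left(24 + \left(\frac{1}{16} + \left(-4 - 5\right)^{2}\right)\right) = - 137 \left(24 + \left(\frac{1}{16} + \left(-9\right)^{2}\right)\right) = - 137 \left(24 + \left(\frac{1}{16} + 81\right)\right) = - 137 \left(24 + \frac{1297}{16}\right) = \left(-137\right) \frac{1681}{16} = - \frac{230297}{16}$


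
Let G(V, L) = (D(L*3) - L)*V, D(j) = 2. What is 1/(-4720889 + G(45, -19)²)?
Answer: -1/3827864 ≈ -2.6124e-7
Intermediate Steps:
G(V, L) = V*(2 - L) (G(V, L) = (2 - L)*V = V*(2 - L))
1/(-4720889 + G(45, -19)²) = 1/(-4720889 + (45*(2 - 1*(-19)))²) = 1/(-4720889 + (45*(2 + 19))²) = 1/(-4720889 + (45*21)²) = 1/(-4720889 + 945²) = 1/(-4720889 + 893025) = 1/(-3827864) = -1/3827864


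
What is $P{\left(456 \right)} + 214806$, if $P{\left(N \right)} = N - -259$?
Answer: $215521$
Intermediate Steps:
$P{\left(N \right)} = 259 + N$ ($P{\left(N \right)} = N + 259 = 259 + N$)
$P{\left(456 \right)} + 214806 = \left(259 + 456\right) + 214806 = 715 + 214806 = 215521$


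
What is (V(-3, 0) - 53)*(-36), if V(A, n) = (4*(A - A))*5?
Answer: 1908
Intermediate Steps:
V(A, n) = 0 (V(A, n) = (4*0)*5 = 0*5 = 0)
(V(-3, 0) - 53)*(-36) = (0 - 53)*(-36) = -53*(-36) = 1908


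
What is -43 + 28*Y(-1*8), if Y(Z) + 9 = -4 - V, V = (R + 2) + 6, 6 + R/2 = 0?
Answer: -295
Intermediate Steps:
R = -12 (R = -12 + 2*0 = -12 + 0 = -12)
V = -4 (V = (-12 + 2) + 6 = -10 + 6 = -4)
Y(Z) = -9 (Y(Z) = -9 + (-4 - 1*(-4)) = -9 + (-4 + 4) = -9 + 0 = -9)
-43 + 28*Y(-1*8) = -43 + 28*(-9) = -43 - 252 = -295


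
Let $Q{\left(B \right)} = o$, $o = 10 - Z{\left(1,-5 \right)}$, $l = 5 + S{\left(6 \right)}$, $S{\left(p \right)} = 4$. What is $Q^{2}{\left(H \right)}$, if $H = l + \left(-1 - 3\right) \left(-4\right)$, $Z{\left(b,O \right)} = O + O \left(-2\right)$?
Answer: $25$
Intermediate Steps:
$Z{\left(b,O \right)} = - O$ ($Z{\left(b,O \right)} = O - 2 O = - O$)
$l = 9$ ($l = 5 + 4 = 9$)
$o = 5$ ($o = 10 - \left(-1\right) \left(-5\right) = 10 - 5 = 5$)
$H = 25$ ($H = 9 + \left(-1 - 3\right) \left(-4\right) = 9 - -16 = 9 + 16 = 25$)
$Q{\left(B \right)} = 5$
$Q^{2}{\left(H \right)} = 5^{2} = 25$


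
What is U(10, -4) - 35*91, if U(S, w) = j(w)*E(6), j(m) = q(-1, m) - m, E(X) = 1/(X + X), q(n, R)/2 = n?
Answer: -19109/6 ≈ -3184.8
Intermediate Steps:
q(n, R) = 2*n
E(X) = 1/(2*X)
j(m) = -2 - m (j(m) = 2*(-1) - m = -2 - m)
U(S, w) = -1/6 - w/12 (U(S, w) = (-2 - w)*((1/2)/6) = (-2 - w)*((1/2)*(1/6)) = (-2 - w)*(1/12) = -1/6 - w/12)
U(10, -4) - 35*91 = (-1/6 - 1/12*(-4)) - 35*91 = (-1/6 + 1/3) - 3185 = 1/6 - 3185 = -19109/6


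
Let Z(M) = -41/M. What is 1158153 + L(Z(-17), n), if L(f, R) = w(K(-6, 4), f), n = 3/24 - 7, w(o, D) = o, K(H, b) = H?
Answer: 1158147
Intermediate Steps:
n = -55/8 (n = (1/24)*3 - 7 = ⅛ - 7 = -55/8 ≈ -6.8750)
L(f, R) = -6
1158153 + L(Z(-17), n) = 1158153 - 6 = 1158147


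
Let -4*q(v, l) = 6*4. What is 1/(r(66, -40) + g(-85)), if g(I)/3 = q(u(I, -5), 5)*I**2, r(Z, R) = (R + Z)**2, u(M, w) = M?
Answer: -1/129374 ≈ -7.7295e-6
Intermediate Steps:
q(v, l) = -6 (q(v, l) = -3*4/2 = -1/4*24 = -6)
g(I) = -18*I**2 (g(I) = 3*(-6*I**2) = -18*I**2)
1/(r(66, -40) + g(-85)) = 1/((-40 + 66)**2 - 18*(-85)**2) = 1/(26**2 - 18*7225) = 1/(676 - 130050) = 1/(-129374) = -1/129374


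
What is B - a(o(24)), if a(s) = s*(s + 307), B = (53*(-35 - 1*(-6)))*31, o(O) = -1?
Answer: -47341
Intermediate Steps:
B = -47647 (B = (53*(-35 + 6))*31 = (53*(-29))*31 = -1537*31 = -47647)
a(s) = s*(307 + s)
B - a(o(24)) = -47647 - (-1)*(307 - 1) = -47647 - (-1)*306 = -47647 - 1*(-306) = -47647 + 306 = -47341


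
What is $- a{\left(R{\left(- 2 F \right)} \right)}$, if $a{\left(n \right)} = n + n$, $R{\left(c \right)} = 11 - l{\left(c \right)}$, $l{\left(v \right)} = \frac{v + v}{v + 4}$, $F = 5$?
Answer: $- \frac{46}{3} \approx -15.333$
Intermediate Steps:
$l{\left(v \right)} = \frac{2 v}{4 + v}$
$R{\left(c \right)} = 11 - \frac{2 c}{4 + c}$
$a{\left(n \right)} = 2 n$
$- a{\left(R{\left(- 2 F \right)} \right)} = - 2 \frac{44 + 9 \left(\left(-2\right) 5\right)}{4 - 10} = - 2 \frac{44 + 9 \left(-10\right)}{4 - 10} = - 2 \frac{44 - 90}{-6} = - 2 \left(\left(- \frac{1}{6}\right) \left(-46\right)\right) = - \frac{2 \cdot 23}{3} = \left(-1\right) \frac{46}{3} = - \frac{46}{3}$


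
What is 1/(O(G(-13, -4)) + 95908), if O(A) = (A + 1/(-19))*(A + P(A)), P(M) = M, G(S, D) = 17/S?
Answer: 3211/307972012 ≈ 1.0426e-5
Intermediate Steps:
O(A) = 2*A*(-1/19 + A) (O(A) = (A + 1/(-19))*(A + A) = (A - 1/19)*(2*A) = (-1/19 + A)*(2*A) = 2*A*(-1/19 + A))
1/(O(G(-13, -4)) + 95908) = 1/(2*(17/(-13))*(-1 + 19*(17/(-13)))/19 + 95908) = 1/(2*(17*(-1/13))*(-1 + 19*(17*(-1/13)))/19 + 95908) = 1/((2/19)*(-17/13)*(-1 + 19*(-17/13)) + 95908) = 1/((2/19)*(-17/13)*(-1 - 323/13) + 95908) = 1/((2/19)*(-17/13)*(-336/13) + 95908) = 1/(11424/3211 + 95908) = 1/(307972012/3211) = 3211/307972012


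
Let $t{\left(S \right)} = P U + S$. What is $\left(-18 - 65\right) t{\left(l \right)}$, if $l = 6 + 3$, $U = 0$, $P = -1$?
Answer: $-747$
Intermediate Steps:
$l = 9$
$t{\left(S \right)} = S$ ($t{\left(S \right)} = \left(-1\right) 0 + S = 0 + S = S$)
$\left(-18 - 65\right) t{\left(l \right)} = \left(-18 - 65\right) 9 = \left(-83\right) 9 = -747$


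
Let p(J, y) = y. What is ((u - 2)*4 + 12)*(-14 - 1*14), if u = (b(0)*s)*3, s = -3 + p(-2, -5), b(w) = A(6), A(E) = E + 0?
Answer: 16016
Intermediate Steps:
A(E) = E
b(w) = 6
s = -8 (s = -3 - 5 = -8)
u = -144 (u = (6*(-8))*3 = -48*3 = -144)
((u - 2)*4 + 12)*(-14 - 1*14) = ((-144 - 2)*4 + 12)*(-14 - 1*14) = (-146*4 + 12)*(-14 - 14) = (-584 + 12)*(-28) = -572*(-28) = 16016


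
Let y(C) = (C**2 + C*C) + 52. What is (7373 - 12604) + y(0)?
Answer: -5179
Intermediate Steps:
y(C) = 52 + 2*C**2 (y(C) = (C**2 + C**2) + 52 = 2*C**2 + 52 = 52 + 2*C**2)
(7373 - 12604) + y(0) = (7373 - 12604) + (52 + 2*0**2) = -5231 + (52 + 2*0) = -5231 + (52 + 0) = -5231 + 52 = -5179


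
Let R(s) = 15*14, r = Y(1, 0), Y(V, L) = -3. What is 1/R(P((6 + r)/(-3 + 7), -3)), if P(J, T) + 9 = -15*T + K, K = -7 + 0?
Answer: 1/210 ≈ 0.0047619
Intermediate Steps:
K = -7
r = -3
P(J, T) = -16 - 15*T (P(J, T) = -9 + (-15*T - 7) = -9 + (-7 - 15*T) = -16 - 15*T)
R(s) = 210
1/R(P((6 + r)/(-3 + 7), -3)) = 1/210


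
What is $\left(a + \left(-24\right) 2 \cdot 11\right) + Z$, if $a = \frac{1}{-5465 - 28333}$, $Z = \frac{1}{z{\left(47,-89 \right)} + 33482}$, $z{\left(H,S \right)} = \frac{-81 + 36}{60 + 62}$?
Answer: $- \frac{72893929473499}{138056684682} \approx -528.0$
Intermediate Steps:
$z{\left(H,S \right)} = - \frac{45}{122}$
$Z = \frac{122}{4084759}$ ($Z = \frac{1}{- \frac{45}{122} + 33482} = \frac{1}{\frac{4084759}{122}} = \frac{122}{4084759} \approx 2.9867 \cdot 10^{-5}$)
$a = - \frac{1}{33798}$ ($a = \frac{1}{-33798} = - \frac{1}{33798} \approx -2.9588 \cdot 10^{-5}$)
$\left(a + \left(-24\right) 2 \cdot 11\right) + Z = \left(- \frac{1}{33798} + \left(-24\right) 2 \cdot 11\right) + \frac{122}{4084759} = \left(- \frac{1}{33798} - 528\right) + \frac{122}{4084759} = - \frac{17845345}{33798} + \frac{122}{4084759} = - \frac{72893929473499}{138056684682}$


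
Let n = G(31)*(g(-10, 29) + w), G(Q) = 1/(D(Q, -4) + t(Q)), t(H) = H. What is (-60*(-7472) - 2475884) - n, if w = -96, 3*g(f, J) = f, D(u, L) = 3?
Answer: -103405615/51 ≈ -2.0276e+6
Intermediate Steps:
g(f, J) = f/3
G(Q) = 1/(3 + Q)
n = -149/51 (n = ((1/3)*(-10) - 96)/(3 + 31) = (-10/3 - 96)/34 = (1/34)*(-298/3) = -149/51 ≈ -2.9216)
(-60*(-7472) - 2475884) - n = (-60*(-7472) - 2475884) - 1*(-149/51) = (448320 - 2475884) + 149/51 = -2027564 + 149/51 = -103405615/51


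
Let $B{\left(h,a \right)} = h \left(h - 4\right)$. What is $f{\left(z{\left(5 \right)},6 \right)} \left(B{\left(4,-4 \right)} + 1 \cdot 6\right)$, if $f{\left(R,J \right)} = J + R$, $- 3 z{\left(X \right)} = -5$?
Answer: $46$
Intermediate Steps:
$B{\left(h,a \right)} = h \left(-4 + h\right)$
$z{\left(X \right)} = \frac{5}{3}$ ($z{\left(X \right)} = \left(- \frac{1}{3}\right) \left(-5\right) = \frac{5}{3}$)
$f{\left(z{\left(5 \right)},6 \right)} \left(B{\left(4,-4 \right)} + 1 \cdot 6\right) = \left(6 + \frac{5}{3}\right) \left(4 \left(-4 + 4\right) + 1 \cdot 6\right) = \frac{23 \left(4 \cdot 0 + 6\right)}{3} = \frac{23 \left(0 + 6\right)}{3} = \frac{23}{3} \cdot 6 = 46$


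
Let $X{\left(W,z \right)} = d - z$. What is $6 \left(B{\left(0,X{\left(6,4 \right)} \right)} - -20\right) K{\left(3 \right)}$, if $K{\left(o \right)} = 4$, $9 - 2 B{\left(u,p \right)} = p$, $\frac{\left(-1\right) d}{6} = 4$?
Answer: $924$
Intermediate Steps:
$d = -24$ ($d = \left(-6\right) 4 = -24$)
$X{\left(W,z \right)} = -24 - z$
$B{\left(u,p \right)} = \frac{9}{2} - \frac{p}{2}$
$6 \left(B{\left(0,X{\left(6,4 \right)} \right)} - -20\right) K{\left(3 \right)} = 6 \left(\left(\frac{9}{2} - \frac{-24 - 4}{2}\right) - -20\right) 4 = 6 \left(\left(\frac{9}{2} - \frac{-24 - 4}{2}\right) + 20\right) 4 = 6 \left(\left(\frac{9}{2} - -14\right) + 20\right) 4 = 6 \left(\left(\frac{9}{2} + 14\right) + 20\right) 4 = 6 \left(\frac{37}{2} + 20\right) 4 = 6 \cdot \frac{77}{2} \cdot 4 = 231 \cdot 4 = 924$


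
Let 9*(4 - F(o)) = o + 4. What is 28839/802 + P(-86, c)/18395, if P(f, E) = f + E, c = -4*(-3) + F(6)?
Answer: 954785473/26555022 ≈ 35.955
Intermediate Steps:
F(o) = 32/9 - o/9 (F(o) = 4 - (o + 4)/9 = 4 - (4 + o)/9 = 4 + (-4/9 - o/9) = 32/9 - o/9)
c = 134/9 (c = -4*(-3) + (32/9 - ⅑*6) = 12 + (32/9 - ⅔) = 12 + 26/9 = 134/9 ≈ 14.889)
P(f, E) = E + f
28839/802 + P(-86, c)/18395 = 28839/802 + (134/9 - 86)/18395 = 28839*(1/802) - 640/9*1/18395 = 28839/802 - 128/33111 = 954785473/26555022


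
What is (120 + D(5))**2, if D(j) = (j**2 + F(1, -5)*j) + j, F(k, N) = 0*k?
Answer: 22500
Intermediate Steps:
F(k, N) = 0
D(j) = j + j**2 (D(j) = (j**2 + 0*j) + j = (j**2 + 0) + j = j**2 + j = j + j**2)
(120 + D(5))**2 = (120 + 5*(1 + 5))**2 = (120 + 5*6)**2 = (120 + 30)**2 = 150**2 = 22500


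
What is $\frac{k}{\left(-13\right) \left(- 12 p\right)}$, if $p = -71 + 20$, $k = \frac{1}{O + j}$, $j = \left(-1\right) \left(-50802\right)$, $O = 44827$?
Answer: $- \frac{1}{760824324} \approx -1.3144 \cdot 10^{-9}$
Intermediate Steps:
$j = 50802$
$k = \frac{1}{95629}$ ($k = \frac{1}{44827 + 50802} = \frac{1}{95629} \approx 1.0457 \cdot 10^{-5}$)
$p = -51$
$\frac{k}{\left(-13\right) \left(- 12 p\right)} = \frac{1}{95629 \left(- 13 \left(\left(-12\right) \left(-51\right)\right)\right)} = \frac{1}{95629 \left(\left(-13\right) 612\right)} = \frac{1}{95629 \left(-7956\right)} = \frac{1}{95629} \left(- \frac{1}{7956}\right) = - \frac{1}{760824324}$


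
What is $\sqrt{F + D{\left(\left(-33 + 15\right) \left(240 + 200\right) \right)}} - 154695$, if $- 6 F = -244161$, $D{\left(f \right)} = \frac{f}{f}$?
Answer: $-154695 + \frac{7 \sqrt{3322}}{2} \approx -1.5449 \cdot 10^{5}$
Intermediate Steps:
$D{\left(f \right)} = 1$
$F = \frac{81387}{2}$ ($F = \left(- \frac{1}{6}\right) \left(-244161\right) = \frac{81387}{2} \approx 40694.0$)
$\sqrt{F + D{\left(\left(-33 + 15\right) \left(240 + 200\right) \right)}} - 154695 = \sqrt{\frac{81387}{2} + 1} - 154695 = \sqrt{\frac{81389}{2}} - 154695 = \frac{7 \sqrt{3322}}{2} - 154695 = -154695 + \frac{7 \sqrt{3322}}{2}$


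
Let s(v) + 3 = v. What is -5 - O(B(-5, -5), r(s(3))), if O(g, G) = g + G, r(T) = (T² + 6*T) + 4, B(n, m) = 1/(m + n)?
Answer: -89/10 ≈ -8.9000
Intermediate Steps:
s(v) = -3 + v
r(T) = 4 + T² + 6*T
O(g, G) = G + g
-5 - O(B(-5, -5), r(s(3))) = -5 - ((4 + (-3 + 3)² + 6*(-3 + 3)) + 1/(-5 - 5)) = -5 - ((4 + 0² + 6*0) + 1/(-10)) = -5 - ((4 + 0 + 0) - ⅒) = -5 - (4 - ⅒) = -5 - 1*39/10 = -5 - 39/10 = -89/10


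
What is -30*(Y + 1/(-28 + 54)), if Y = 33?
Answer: -12885/13 ≈ -991.15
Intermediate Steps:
-30*(Y + 1/(-28 + 54)) = -30*(33 + 1/(-28 + 54)) = -30*(33 + 1/26) = -30*859/26 = -12885/13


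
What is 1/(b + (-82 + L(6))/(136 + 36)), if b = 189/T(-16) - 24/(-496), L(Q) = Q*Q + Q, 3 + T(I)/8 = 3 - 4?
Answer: -42656/259793 ≈ -0.16419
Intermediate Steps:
T(I) = -32 (T(I) = -24 + 8*(3 - 4) = -24 + 8*(-1) = -24 - 8 = -32)
L(Q) = Q + Q² (L(Q) = Q² + Q = Q + Q²)
b = -5811/992 (b = 189/(-32) - 24/(-496) = 189*(-1/32) - 24*(-1/496) = -189/32 + 3/62 = -5811/992 ≈ -5.8579)
1/(b + (-82 + L(6))/(136 + 36)) = 1/(-5811/992 + (-82 + 6*(1 + 6))/(136 + 36)) = 1/(-5811/992 + (-82 + 6*7)/172) = 1/(-5811/992 + (-82 + 42)*(1/172)) = 1/(-5811/992 - 40*1/172) = 1/(-5811/992 - 10/43) = 1/(-259793/42656) = -42656/259793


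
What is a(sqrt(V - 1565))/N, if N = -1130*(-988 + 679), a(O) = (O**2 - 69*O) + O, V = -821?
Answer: -1193/174585 - 34*I*sqrt(2386)/174585 ≈ -0.0068333 - 0.0095128*I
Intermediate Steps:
a(O) = O**2 - 68*O
N = 349170 (N = -1130*(-309) = 349170)
a(sqrt(V - 1565))/N = (sqrt(-821 - 1565)*(-68 + sqrt(-821 - 1565)))/349170 = (sqrt(-2386)*(-68 + sqrt(-2386)))*(1/349170) = ((I*sqrt(2386))*(-68 + I*sqrt(2386)))*(1/349170) = (I*sqrt(2386)*(-68 + I*sqrt(2386)))*(1/349170) = I*sqrt(2386)*(-68 + I*sqrt(2386))/349170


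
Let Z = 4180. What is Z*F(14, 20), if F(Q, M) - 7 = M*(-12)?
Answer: -973940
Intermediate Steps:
F(Q, M) = 7 - 12*M (F(Q, M) = 7 + M*(-12) = 7 - 12*M)
Z*F(14, 20) = 4180*(7 - 12*20) = 4180*(7 - 240) = 4180*(-233) = -973940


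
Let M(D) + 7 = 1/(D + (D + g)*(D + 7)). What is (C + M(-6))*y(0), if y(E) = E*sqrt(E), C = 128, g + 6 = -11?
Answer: 0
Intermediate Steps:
g = -17 (g = -6 - 11 = -17)
y(E) = E**(3/2)
M(D) = -7 + 1/(D + (-17 + D)*(7 + D)) (M(D) = -7 + 1/(D + (D - 17)*(D + 7)) = -7 + 1/(D + (-17 + D)*(7 + D)))
(C + M(-6))*y(0) = (128 + (834 - 7*(-6)**2 + 63*(-6))/(-119 + (-6)**2 - 9*(-6)))*0**(3/2) = (128 + (834 - 7*36 - 378)/(-119 + 36 + 54))*0 = (128 + (834 - 252 - 378)/(-29))*0 = (128 - 1/29*204)*0 = (128 - 204/29)*0 = (3508/29)*0 = 0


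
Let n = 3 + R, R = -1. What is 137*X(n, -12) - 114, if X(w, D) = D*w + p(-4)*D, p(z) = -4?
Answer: 3174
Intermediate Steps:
n = 2 (n = 3 - 1 = 2)
X(w, D) = -4*D + D*w (X(w, D) = D*w - 4*D = -4*D + D*w)
137*X(n, -12) - 114 = 137*(-12*(-4 + 2)) - 114 = 137*(-12*(-2)) - 114 = 137*24 - 114 = 3288 - 114 = 3174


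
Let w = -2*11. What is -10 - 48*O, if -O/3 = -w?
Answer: 3158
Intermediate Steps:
w = -22
O = -66 (O = -(-3)*(-22) = -3*22 = -66)
-10 - 48*O = -10 - 48*(-66) = -10 + 3168 = 3158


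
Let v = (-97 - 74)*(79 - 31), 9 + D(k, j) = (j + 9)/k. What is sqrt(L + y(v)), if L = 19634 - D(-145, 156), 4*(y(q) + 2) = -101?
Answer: sqrt(65991211)/58 ≈ 140.06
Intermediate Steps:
D(k, j) = -9 + (9 + j)/k (D(k, j) = -9 + (j + 9)/k = -9 + (9 + j)/k)
v = -8208 (v = -171*48 = -8208)
y(q) = -109/4 (y(q) = -2 + (1/4)*(-101) = -2 - 101/4 = -109/4)
L = 569680/29 (L = 19634 - (9 + 156 - 9*(-145))/(-145) = 19634 - (-1)*(9 + 156 + 1305)/145 = 19634 - (-1)*1470/145 = 19634 - 1*(-294/29) = 19634 + 294/29 = 569680/29 ≈ 19644.)
sqrt(L + y(v)) = sqrt(569680/29 - 109/4) = sqrt(2275559/116) = sqrt(65991211)/58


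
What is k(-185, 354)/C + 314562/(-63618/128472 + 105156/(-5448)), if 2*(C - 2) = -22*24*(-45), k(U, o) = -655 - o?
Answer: -18166916429669447/1143328328038 ≈ -15890.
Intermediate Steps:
C = 11882 (C = 2 + (-22*24*(-45))/2 = 2 + (-528*(-45))/2 = 2 + (½)*23760 = 2 + 11880 = 11882)
k(-185, 354)/C + 314562/(-63618/128472 + 105156/(-5448)) = (-655 - 1*354)/11882 + 314562/(-63618/128472 + 105156/(-5448)) = (-655 - 354)*(1/11882) + 314562/(-63618*1/128472 + 105156*(-1/5448)) = -1009*1/11882 + 314562/(-10603/21412 - 8763/454) = -1009/11882 + 314562/(-96223559/4860524) = -1009/11882 + 314562*(-4860524/96223559) = -1009/11882 - 1528936150488/96223559 = -18166916429669447/1143328328038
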